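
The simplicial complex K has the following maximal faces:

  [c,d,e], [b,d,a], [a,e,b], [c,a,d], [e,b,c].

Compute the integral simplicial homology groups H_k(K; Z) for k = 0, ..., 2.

Take the total order a < b < c < d < e on the vertex set. Then K (dimension 2) consists of the simplices:

  0-simplices (5): a, b, c, d, e
  1-simplices (10): ab, ac, ad, ae, bc, bd, be, cd, ce, de
  2-simplices (5): abd, abe, acd, bce, cde

Hence C_0 ≅ Z^5, C_1 ≅ Z^10, C_2 ≅ Z^5.

Boundary ∂_1: C_1 → C_0 is given by ∂[p,q] = [q] − [p]. For instance
  ∂ab = b − a.
The 5×10 boundary matrix has rank 4 and Smith normal form diag(1,1,1,1).

Boundary ∂_2: C_2 → C_1 acts by ∂[p,q,r] = [q,r] − [p,r] + [p,q]. For instance
  ∂acd = cd − ad + ac,
  ∂abe = be − ae + ab.
This gives a 10×5 integer matrix of rank 5; reducing to Smith normal form yields diagonal entries (1,1,1,1,1).

Now H_k = ker ∂_k / im ∂_{k+1}, so:

  H_0: rank C_0 − rank ∂_1 = 5 − 4 = 1, and the invariant factors of ∂_1 are all 1, so H_0 ≅ Z.
  H_1: rank ker ∂_1 − rank ∂_2 = (10 − 4) − 5 = 1, and the invariant factors of ∂_2 are all 1, so H_1 ≅ Z.
  H_2: rank ker ∂_2 − rank ∂_3 = (5 − 5) − 0 = 0, and there is no ∂_3, so H_2 ≅ 0.

(K is a triangulation of the Möbius band.)

H_0 ≅ Z,  H_1 ≅ Z,  H_2 = 0.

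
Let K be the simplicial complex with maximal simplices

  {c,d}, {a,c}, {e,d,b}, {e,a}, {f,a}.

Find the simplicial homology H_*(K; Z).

Take the total order a < b < c < d < e < f on the vertex set. Then K (dimension 2) consists of the simplices:

  0-simplices (6): a, b, c, d, e, f
  1-simplices (7): ac, ae, af, bd, be, cd, de
  2-simplices (1): bde

giving chain groups C_0 ≅ Z^6, C_1 ≅ Z^7, C_2 ≅ Z^1.

The boundary map ∂_1: C_1 → C_0 maps an edge to its endpoints' difference, ∂[p,q] = q − p.
As a 6×7 matrix over Z this has rank 5, with invariant factors (1,1,1,1,1).

∂_2: C_2 → C_1 acts by ∂[p,q,r] = [q,r] − [p,r] + [p,q]. For instance
  ∂bde = de − be + bd.
The resulting 7×1 matrix has rank 1, and its Smith normal form has invariant factors (1).

Computing H_k = (kernel of ∂_k) / (image of ∂_{k+1}):

  H_0: rank C_0 − rank ∂_1 = 6 − 5 = 1, and the invariant factors of ∂_1 are all 1, so H_0 ≅ Z.
  H_1: rank ker ∂_1 − rank ∂_2 = (7 − 5) − 1 = 1, and the invariant factors of ∂_2 are all 1, so H_1 ≅ Z.
  H_2: rank ker ∂_2 − rank ∂_3 = (1 − 1) − 0 = 0, and there is no ∂_3, so H_2 ≅ 0.

H_0 ≅ Z,  H_1 ≅ Z,  H_2 = 0.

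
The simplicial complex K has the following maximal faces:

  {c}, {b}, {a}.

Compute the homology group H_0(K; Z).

H_0 ≅ Z^3.

Fix the vertex order a < b < c and write every simplex with vertices in increasing order. Then dim K = 0 and the simplices of K are:

  0-simplices (3): a, b, c

giving chain groups C_0 ≅ Z^3.

Reading off H_k = ker ∂_k / im ∂_{k+1}:

  H_0: rank C_0 − rank ∂_1 = 3 − 0 = 3, and there is no ∂_1, so H_0 = Z^3.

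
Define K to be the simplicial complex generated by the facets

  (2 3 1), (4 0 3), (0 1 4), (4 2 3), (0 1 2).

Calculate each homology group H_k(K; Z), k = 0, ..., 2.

H_0 = Z,  H_1 = Z,  H_2 = 0.

Order the vertices as 0 < 1 < 2 < 3 < 4. Listing each simplex with vertices in this order, K has dimension 2 with simplices:

  0-simplices (5): [0], [1], [2], [3], [4]
  1-simplices (10): [0,1], [0,2], [0,3], [0,4], [1,2], [1,3], [1,4], [2,3], [2,4], [3,4]
  2-simplices (5): [0,1,2], [0,1,4], [0,3,4], [1,2,3], [2,3,4]

giving chain groups C_0 ≅ Z^5, C_1 ≅ Z^10, C_2 ≅ Z^5.

∂_1: C_1 → C_0 is given by ∂[p,q] = [q] − [p]. For instance
  ∂[3,4] = [4] − [3].
The resulting 5×10 matrix has rank 4, and its Smith normal form has invariant factors (1,1,1,1).

Boundary ∂_2: C_2 → C_1 maps a triangle to the signed sum of its edges. For instance
  ∂[1,2,3] = [2,3] − [1,3] + [1,2],
  ∂[0,3,4] = [3,4] − [0,4] + [0,3].
As a 10×5 matrix over Z this has rank 5, with invariant factors (1,1,1,1,1).

Now H_k = ker ∂_k / im ∂_{k+1}, so:

  H_0: rank C_0 − rank ∂_1 = 5 − 4 = 1, and the invariant factors of ∂_1 are all 1, so H_0 = Z.
  H_1: rank ker ∂_1 − rank ∂_2 = (10 − 4) − 5 = 1, and the invariant factors of ∂_2 are all 1, so H_1 = Z.
  H_2: rank ker ∂_2 − rank ∂_3 = (5 − 5) − 0 = 0, and there is no ∂_3, so H_2 = 0.

As a check, the Euler characteristic is 5 − 10 + 5 = 0, which agrees with 1 − 1 + 0 = 0.
(K is a triangulation of the Möbius band.)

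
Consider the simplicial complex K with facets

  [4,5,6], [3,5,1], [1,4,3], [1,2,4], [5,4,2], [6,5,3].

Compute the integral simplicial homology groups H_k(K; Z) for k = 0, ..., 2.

Take the total order 1 < 2 < 3 < 4 < 5 < 6 on the vertex set. Then K (dimension 2) consists of the simplices:

  0-simplices (6): [1], [2], [3], [4], [5], [6]
  1-simplices (12): [1,2], [1,3], [1,4], [1,5], [2,4], [2,5], [3,4], [3,5], [3,6], [4,5], [4,6], [5,6]
  2-simplices (6): [1,2,4], [1,3,4], [1,3,5], [2,4,5], [3,5,6], [4,5,6]

so the chain groups are C_0 ≅ Z^6, C_1 ≅ Z^12, C_2 ≅ Z^6.

∂_1: C_1 → C_0 is given by ∂[p,q] = [q] − [p].
As a 6×12 matrix over Z this has rank 5, with invariant factors (1,1,1,1,1).

∂_2: C_2 → C_1 sends each 2-simplex [p,q,r] to [q,r] − [p,r] + [p,q]. For instance
  ∂[2,4,5] = [4,5] − [2,5] + [2,4],
  ∂[4,5,6] = [5,6] − [4,6] + [4,5].
The resulting 12×6 matrix has rank 6, and its Smith normal form has invariant factors (1,1,1,1,1,1).

From H_k ≅ ker(∂_k) / im(∂_{k+1}) we obtain:

  H_0: rank C_0 − rank ∂_1 = 6 − 5 = 1, and the invariant factors of ∂_1 are all 1, so H_0 = Z.
  H_1: rank ker ∂_1 − rank ∂_2 = (12 − 5) − 6 = 1, and the invariant factors of ∂_2 are all 1, so H_1 = Z.
  H_2: rank ker ∂_2 − rank ∂_3 = (6 − 6) − 0 = 0, and there is no ∂_3, so H_2 = 0.

As a check, the Euler characteristic is 6 − 12 + 6 = 0, which agrees with 1 − 1 + 0 = 0.

H_0 = Z,  H_1 = Z,  H_2 = 0.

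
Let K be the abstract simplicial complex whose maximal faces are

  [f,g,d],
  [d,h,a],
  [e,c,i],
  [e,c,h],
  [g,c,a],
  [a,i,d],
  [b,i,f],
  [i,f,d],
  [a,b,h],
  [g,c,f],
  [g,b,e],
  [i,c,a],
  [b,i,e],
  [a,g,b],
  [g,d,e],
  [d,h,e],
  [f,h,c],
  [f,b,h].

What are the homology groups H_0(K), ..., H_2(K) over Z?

H_0 ≅ Z,  H_1 ≅ Z^2,  H_2 ≅ Z.

Take the total order a < b < c < d < e < f < g < h < i on the vertex set. Then K (dimension 2) consists of the simplices:

  0-simplices (9): a, b, c, d, e, f, g, h, i
  1-simplices (27): ab, ac, ad, ag, ah, ai, be, bf, bg, bh, bi, ce, cf, cg, ch, ci, de, df, dg, dh, di, eg, eh, ei, fg, fh, fi
  2-simplices (18): abg, abh, acg, aci, adh, adi, beg, bei, bfh, bfi, ceh, cei, cfg, cfh, deg, deh, dfg, dfi

so the chain groups are C_0 ≅ Z^9, C_1 ≅ Z^27, C_2 ≅ Z^18.

Boundary ∂_1: C_1 → C_0 sends each edge [p,q] (with p < q) to q − p. For instance
  ∂ac = c − a.
This gives a 9×27 integer matrix of rank 8; reducing to Smith normal form yields diagonal entries (1,1,1,1,1,1,1,1).

Boundary ∂_2: C_2 → C_1 acts by ∂[p,q,r] = [q,r] − [p,r] + [p,q]. For instance
  ∂bfi = fi − bi + bf,
  ∂cfh = fh − ch + cf.
The resulting 27×18 matrix has rank 17, and its Smith normal form has invariant factors (1,1,1,1,1,1,1,1,1,1,1,1,1,1,1,1,1).

Reading off H_k = ker ∂_k / im ∂_{k+1}:

  H_0: rank C_0 − rank ∂_1 = 9 − 8 = 1, and the invariant factors of ∂_1 are all 1, so H_0 ≅ Z.
  H_1: rank ker ∂_1 − rank ∂_2 = (27 − 8) − 17 = 2, and the invariant factors of ∂_2 are all 1, so H_1 ≅ Z^2.
  H_2: rank ker ∂_2 − rank ∂_3 = (18 − 17) − 0 = 1, and there is no ∂_3, so H_2 ≅ Z.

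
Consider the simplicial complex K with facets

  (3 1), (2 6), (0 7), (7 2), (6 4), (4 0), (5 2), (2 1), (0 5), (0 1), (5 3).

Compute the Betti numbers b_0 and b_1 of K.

We work with the vertex ordering 0 < 1 < 2 < 3 < 4 < 5 < 6 < 7. The simplices of K, each written with vertices in increasing order, are:

  0-simplices (8): [0], [1], [2], [3], [4], [5], [6], [7]
  1-simplices (11): [0,1], [0,4], [0,5], [0,7], [1,2], [1,3], [2,5], [2,6], [2,7], [3,5], [4,6]

so the chain groups are C_0 ≅ Z^8, C_1 ≅ Z^11.

Boundary ∂_1: C_1 → C_0 maps an edge to its endpoints' difference, ∂[p,q] = q − p. For instance
  ∂[0,4] = [4] − [0].
As a 8×11 matrix over Z this has rank 7, with invariant factors (1,1,1,1,1,1,1).

Now H_k = ker ∂_k / im ∂_{k+1}, so:

  H_0: rank C_0 − rank ∂_1 = 8 − 7 = 1, and the invariant factors of ∂_1 are all 1, so H_0 = Z.
  H_1: rank ker ∂_1 − rank ∂_2 = (11 − 7) − 0 = 4, and there is no ∂_2, so H_1 = Z^4.

As a check, the Euler characteristic is 8 − 11 = -3, which agrees with 1 − 4 = -3.

Hence the Betti numbers are b_0 = 1, b_1 = 4.

b_0 = 1, b_1 = 4.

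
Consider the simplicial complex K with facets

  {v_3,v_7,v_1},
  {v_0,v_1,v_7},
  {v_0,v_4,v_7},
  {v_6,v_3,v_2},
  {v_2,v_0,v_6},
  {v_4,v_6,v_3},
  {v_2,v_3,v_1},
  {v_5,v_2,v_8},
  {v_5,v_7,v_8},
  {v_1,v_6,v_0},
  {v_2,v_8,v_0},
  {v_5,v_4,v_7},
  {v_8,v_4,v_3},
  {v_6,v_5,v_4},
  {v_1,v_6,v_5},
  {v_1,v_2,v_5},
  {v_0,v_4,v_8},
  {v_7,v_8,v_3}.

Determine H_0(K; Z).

H_0 = Z.

Take the total order v_0 < v_1 < v_2 < v_3 < v_4 < v_5 < v_6 < v_7 < v_8 on the vertex set. Then K (dimension 2) consists of the simplices:

  0-simplices (9): [v_0], [v_1], [v_2], [v_3], [v_4], [v_5], [v_6], [v_7], [v_8]
  1-simplices (27): (27 of them)
  2-simplices (18): (18 of them)

giving chain groups C_0 ≅ Z^9, C_1 ≅ Z^27, C_2 ≅ Z^18.

Boundary ∂_1: C_1 → C_0 is given by ∂[p,q] = [q] − [p]. For instance
  ∂[v_1,v_7] = [v_7] − [v_1].
As a 9×27 matrix over Z this has rank 8, with invariant factors (1,1,1,1,1,1,1,1).

∂_2: C_2 → C_1 acts by ∂[p,q,r] = [q,r] − [p,r] + [p,q]. For instance
  ∂[v_2,v_3,v_6] = [v_3,v_6] − [v_2,v_6] + [v_2,v_3],
  ∂[v_2,v_5,v_8] = [v_5,v_8] − [v_2,v_8] + [v_2,v_5].
The 27×18 boundary matrix has rank 18 and Smith normal form diag(1,1,1,1,1,1,1,1,1,1,1,1,1,1,1,1,1,2).

Now H_k = ker ∂_k / im ∂_{k+1}, so:

  H_0: rank C_0 − rank ∂_1 = 9 − 8 = 1, and the invariant factors of ∂_1 are all 1, so H_0 = Z.

(K is a triangulation of the Klein bottle.)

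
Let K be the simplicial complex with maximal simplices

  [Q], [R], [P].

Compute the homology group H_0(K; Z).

Take the total order P < Q < R on the vertex set. Then K (dimension 0) consists of the simplices:

  0-simplices (3): P, Q, R

giving chain groups C_0 ≅ Z^3.

Now H_k = ker ∂_k / im ∂_{k+1}, so:

  H_0: rank C_0 − rank ∂_1 = 3 − 0 = 3, and there is no ∂_1, so H_0 = Z^3.

H_0 = Z^3.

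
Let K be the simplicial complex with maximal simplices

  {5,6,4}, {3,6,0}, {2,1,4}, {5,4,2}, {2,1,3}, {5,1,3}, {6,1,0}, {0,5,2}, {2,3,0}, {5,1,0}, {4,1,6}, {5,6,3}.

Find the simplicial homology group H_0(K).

Take the total order 0 < 1 < 2 < 3 < 4 < 5 < 6 on the vertex set. Then K (dimension 2) consists of the simplices:

  0-simplices (7): [0], [1], [2], [3], [4], [5], [6]
  1-simplices (18): [0,1], [0,2], [0,3], [0,5], [0,6], [1,2], [1,3], [1,4], [1,5], [1,6], [2,3], [2,4], [2,5], [3,5], [3,6], [4,5], [4,6], [5,6]
  2-simplices (12): [0,1,5], [0,1,6], [0,2,3], [0,2,5], [0,3,6], [1,2,3], [1,2,4], [1,3,5], [1,4,6], [2,4,5], [3,5,6], [4,5,6]

Hence C_0 ≅ Z^7, C_1 ≅ Z^18, C_2 ≅ Z^12.

∂_1: C_1 → C_0 sends each edge [p,q] (with p < q) to q − p. For instance
  ∂[1,4] = [4] − [1].
As a 7×18 matrix over Z this has rank 6, with invariant factors (1,1,1,1,1,1).

The boundary map ∂_2: C_2 → C_1 sends each 2-simplex [p,q,r] to [q,r] − [p,r] + [p,q]. For instance
  ∂[1,4,6] = [4,6] − [1,6] + [1,4],
  ∂[0,1,6] = [1,6] − [0,6] + [0,1].
The resulting 18×12 matrix has rank 12, and its Smith normal form has invariant factors (1,1,1,1,1,1,1,1,1,1,1,2).

Now H_k = ker ∂_k / im ∂_{k+1}, so:

  H_0: rank C_0 − rank ∂_1 = 7 − 6 = 1, and the invariant factors of ∂_1 are all 1, so H_0 ≅ Z.

H_0 ≅ Z.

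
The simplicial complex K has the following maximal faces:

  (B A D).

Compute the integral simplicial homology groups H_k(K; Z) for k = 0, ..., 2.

H_0 = Z,  H_1 = 0,  H_2 = 0.

Fix the vertex order A < B < D and write every simplex with vertices in increasing order. Then dim K = 2 and the simplices of K are:

  0-simplices (3): A, B, D
  1-simplices (3): AB, AD, BD
  2-simplices (1): ABD

giving chain groups C_0 ≅ Z^3, C_1 ≅ Z^3, C_2 ≅ Z^1.

∂_1: C_1 → C_0 maps an edge to its endpoints' difference, ∂[p,q] = q − p. For instance
  ∂BD = D − B.
The resulting 3×3 matrix has rank 2, and its Smith normal form has invariant factors (1,1).

The boundary map ∂_2: C_2 → C_1 maps a triangle to the signed sum of its edges. For instance
  ∂ABD = BD − AD + AB.
This gives a 3×1 integer matrix of rank 1; reducing to Smith normal form yields diagonal entries (1).

From H_k ≅ ker(∂_k) / im(∂_{k+1}) we obtain:

  H_0: rank C_0 − rank ∂_1 = 3 − 2 = 1, and the invariant factors of ∂_1 are all 1, so H_0 ≅ Z.
  H_1: rank ker ∂_1 − rank ∂_2 = (3 − 2) − 1 = 0, and the invariant factors of ∂_2 are all 1, so H_1 ≅ 0.
  H_2: rank ker ∂_2 − rank ∂_3 = (1 − 1) − 0 = 0, and there is no ∂_3, so H_2 ≅ 0.

(K is a triangulation of the 2-simplex.)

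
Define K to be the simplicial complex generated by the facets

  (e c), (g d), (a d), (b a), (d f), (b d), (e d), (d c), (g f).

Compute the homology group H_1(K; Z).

K has 7 vertices, 9 edges.
rank ∂_1 = 6, rank ∂_2 = 0 ⇒ b_1 = 9 − 6 − 0 = 3. So H_1 = Z^3.

H_1 ≅ Z^3.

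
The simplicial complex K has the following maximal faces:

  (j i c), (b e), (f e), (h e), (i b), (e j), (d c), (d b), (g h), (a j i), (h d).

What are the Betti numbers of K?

Take the total order a < b < c < d < e < f < g < h < i < j on the vertex set. Then K (dimension 2) consists of the simplices:

  0-simplices (10): a, b, c, d, e, f, g, h, i, j
  1-simplices (14): ai, aj, bd, be, bi, cd, ci, cj, dh, ef, eh, ej, gh, ij
  2-simplices (2): aij, cij

Hence C_0 ≅ Z^10, C_1 ≅ Z^14, C_2 ≅ Z^2.

Boundary ∂_1: C_1 → C_0 is given by ∂[p,q] = [q] − [p]. For instance
  ∂be = e − b.
This gives a 10×14 integer matrix of rank 9; reducing to Smith normal form yields diagonal entries (1,1,1,1,1,1,1,1,1).

∂_2: C_2 → C_1 maps a triangle to the signed sum of its edges. For instance
  ∂aij = ij − aj + ai,
  ∂cij = ij − cj + ci.
This gives a 14×2 integer matrix of rank 2; reducing to Smith normal form yields diagonal entries (1,1).

Computing H_k = (kernel of ∂_k) / (image of ∂_{k+1}):

  H_0: rank C_0 − rank ∂_1 = 10 − 9 = 1, and the invariant factors of ∂_1 are all 1, so H_0 = Z.
  H_1: rank ker ∂_1 − rank ∂_2 = (14 − 9) − 2 = 3, and the invariant factors of ∂_2 are all 1, so H_1 = Z^3.
  H_2: rank ker ∂_2 − rank ∂_3 = (2 − 2) − 0 = 0, and there is no ∂_3, so H_2 = 0.

As a check, the Euler characteristic is 10 − 14 + 2 = -2, which agrees with 1 − 3 + 0 = -2.

Hence the Betti numbers are b_0 = 1, b_1 = 3, b_2 = 0.

b_0 = 1, b_1 = 3, b_2 = 0.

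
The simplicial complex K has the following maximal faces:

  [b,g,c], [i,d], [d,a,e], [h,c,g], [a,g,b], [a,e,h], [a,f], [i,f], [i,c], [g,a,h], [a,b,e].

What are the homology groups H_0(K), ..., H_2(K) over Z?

H_0 = Z,  H_1 = Z^2,  H_2 = 0.

Order the vertices as a < b < c < d < e < f < g < h < i. Listing each simplex with vertices in this order, K has dimension 2 with simplices:

  0-simplices (9): a, b, c, d, e, f, g, h, i
  1-simplices (17): ab, ad, ae, af, ag, ah, bc, be, bg, cg, ch, ci, de, di, eh, fi, gh
  2-simplices (7): abe, abg, ade, aeh, agh, bcg, cgh

giving chain groups C_0 ≅ Z^9, C_1 ≅ Z^17, C_2 ≅ Z^7.

Boundary ∂_1: C_1 → C_0 sends each edge [p,q] (with p < q) to q − p.
This gives a 9×17 integer matrix of rank 8; reducing to Smith normal form yields diagonal entries (1,1,1,1,1,1,1,1).

Boundary ∂_2: C_2 → C_1 acts by ∂[p,q,r] = [q,r] − [p,r] + [p,q]. For instance
  ∂bcg = cg − bg + bc,
  ∂abg = bg − ag + ab.
The resulting 17×7 matrix has rank 7, and its Smith normal form has invariant factors (1,1,1,1,1,1,1).

Computing H_k = (kernel of ∂_k) / (image of ∂_{k+1}):

  H_0: rank C_0 − rank ∂_1 = 9 − 8 = 1, and the invariant factors of ∂_1 are all 1, so H_0 = Z.
  H_1: rank ker ∂_1 − rank ∂_2 = (17 − 8) − 7 = 2, and the invariant factors of ∂_2 are all 1, so H_1 = Z^2.
  H_2: rank ker ∂_2 − rank ∂_3 = (7 − 7) − 0 = 0, and there is no ∂_3, so H_2 = 0.

As a check, the Euler characteristic is 9 − 17 + 7 = -1, which agrees with 1 − 2 + 0 = -1.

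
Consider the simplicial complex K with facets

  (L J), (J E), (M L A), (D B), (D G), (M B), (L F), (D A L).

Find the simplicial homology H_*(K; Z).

H_0 ≅ Z,  H_1 ≅ Z,  H_2 = 0.

Take the total order A < B < D < E < F < G < J < L < M on the vertex set. Then K (dimension 2) consists of the simplices:

  0-simplices (9): A, B, D, E, F, G, J, L, M
  1-simplices (11): AD, AL, AM, BD, BM, DG, DL, EJ, FL, JL, LM
  2-simplices (2): ADL, ALM

giving chain groups C_0 ≅ Z^9, C_1 ≅ Z^11, C_2 ≅ Z^2.

∂_1: C_1 → C_0 maps an edge to its endpoints' difference, ∂[p,q] = q − p. For instance
  ∂BD = D − B.
As a 9×11 matrix over Z this has rank 8, with invariant factors (1,1,1,1,1,1,1,1).

The boundary map ∂_2: C_2 → C_1 maps a triangle to the signed sum of its edges. For instance
  ∂ADL = DL − AL + AD,
  ∂ALM = LM − AM + AL.
This gives a 11×2 integer matrix of rank 2; reducing to Smith normal form yields diagonal entries (1,1).

Reading off H_k = ker ∂_k / im ∂_{k+1}:

  H_0: rank C_0 − rank ∂_1 = 9 − 8 = 1, and the invariant factors of ∂_1 are all 1, so H_0 ≅ Z.
  H_1: rank ker ∂_1 − rank ∂_2 = (11 − 8) − 2 = 1, and the invariant factors of ∂_2 are all 1, so H_1 ≅ Z.
  H_2: rank ker ∂_2 − rank ∂_3 = (2 − 2) − 0 = 0, and there is no ∂_3, so H_2 ≅ 0.

As a check, the Euler characteristic is 9 − 11 + 2 = 0, which agrees with 1 − 1 + 0 = 0.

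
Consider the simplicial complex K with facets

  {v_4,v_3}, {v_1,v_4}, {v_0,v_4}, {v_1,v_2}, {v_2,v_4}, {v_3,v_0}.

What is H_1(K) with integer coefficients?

Take the total order v_0 < v_1 < v_2 < v_3 < v_4 on the vertex set. Then K (dimension 1) consists of the simplices:

  0-simplices (5): [v_0], [v_1], [v_2], [v_3], [v_4]
  1-simplices (6): [v_0,v_3], [v_0,v_4], [v_1,v_2], [v_1,v_4], [v_2,v_4], [v_3,v_4]

Hence C_0 ≅ Z^5, C_1 ≅ Z^6.

∂_1: C_1 → C_0 sends each edge [p,q] (with p < q) to q − p. For instance
  ∂[v_0,v_4] = [v_4] − [v_0].
The resulting 5×6 matrix has rank 4, and its Smith normal form has invariant factors (1,1,1,1).

From H_k ≅ ker(∂_k) / im(∂_{k+1}) we obtain:

  H_1: rank ker ∂_1 − rank ∂_2 = (6 − 4) − 0 = 2, and there is no ∂_2, so H_1 = Z^2.

H_1 ≅ Z^2.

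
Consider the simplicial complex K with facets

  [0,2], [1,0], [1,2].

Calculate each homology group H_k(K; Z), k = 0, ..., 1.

We work with the vertex ordering 0 < 1 < 2. The simplices of K, each written with vertices in increasing order, are:

  0-simplices (3): [0], [1], [2]
  1-simplices (3): [0,1], [0,2], [1,2]

giving chain groups C_0 ≅ Z^3, C_1 ≅ Z^3.

Boundary ∂_1: C_1 → C_0 sends each edge [p,q] (with p < q) to q − p.
This gives a 3×3 integer matrix of rank 2; reducing to Smith normal form yields diagonal entries (1,1).

Reading off H_k = ker ∂_k / im ∂_{k+1}:

  H_0: rank C_0 − rank ∂_1 = 3 − 2 = 1, and the invariant factors of ∂_1 are all 1, so H_0 = Z.
  H_1: rank ker ∂_1 − rank ∂_2 = (3 − 2) − 0 = 1, and there is no ∂_2, so H_1 = Z.

As a check, the Euler characteristic is 3 − 3 = 0, which agrees with 1 − 1 = 0.

H_0 ≅ Z,  H_1 ≅ Z.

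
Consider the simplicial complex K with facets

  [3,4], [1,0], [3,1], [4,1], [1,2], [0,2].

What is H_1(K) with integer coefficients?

H_1 = Z^2.

We work with the vertex ordering 0 < 1 < 2 < 3 < 4. The simplices of K, each written with vertices in increasing order, are:

  0-simplices (5): [0], [1], [2], [3], [4]
  1-simplices (6): [0,1], [0,2], [1,2], [1,3], [1,4], [3,4]

giving chain groups C_0 ≅ Z^5, C_1 ≅ Z^6.

∂_1: C_1 → C_0 maps an edge to its endpoints' difference, ∂[p,q] = q − p.
This gives a 5×6 integer matrix of rank 4; reducing to Smith normal form yields diagonal entries (1,1,1,1).

Now H_k = ker ∂_k / im ∂_{k+1}, so:

  H_1: rank ker ∂_1 − rank ∂_2 = (6 − 4) − 0 = 2, and there is no ∂_2, so H_1 ≅ Z^2.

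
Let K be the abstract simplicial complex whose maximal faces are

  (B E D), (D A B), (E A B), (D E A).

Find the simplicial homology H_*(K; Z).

H_0 ≅ Z,  H_1 = 0,  H_2 ≅ Z.

Order the vertices as A < B < D < E. Listing each simplex with vertices in this order, K has dimension 2 with simplices:

  0-simplices (4): A, B, D, E
  1-simplices (6): AB, AD, AE, BD, BE, DE
  2-simplices (4): ABD, ABE, ADE, BDE

Hence C_0 ≅ Z^4, C_1 ≅ Z^6, C_2 ≅ Z^4.

Boundary ∂_1: C_1 → C_0 is given by ∂[p,q] = [q] − [p]. For instance
  ∂BD = D − B.
The resulting 4×6 matrix has rank 3, and its Smith normal form has invariant factors (1,1,1).

Boundary ∂_2: C_2 → C_1 maps a triangle to the signed sum of its edges. For instance
  ∂ABE = BE − AE + AB,
  ∂BDE = DE − BE + BD.
This gives a 6×4 integer matrix of rank 3; reducing to Smith normal form yields diagonal entries (1,1,1).

From H_k ≅ ker(∂_k) / im(∂_{k+1}) we obtain:

  H_0: rank C_0 − rank ∂_1 = 4 − 3 = 1, and the invariant factors of ∂_1 are all 1, so H_0 = Z.
  H_1: rank ker ∂_1 − rank ∂_2 = (6 − 3) − 3 = 0, and the invariant factors of ∂_2 are all 1, so H_1 = 0.
  H_2: rank ker ∂_2 − rank ∂_3 = (4 − 3) − 0 = 1, and there is no ∂_3, so H_2 = Z.

As a check, the Euler characteristic is 4 − 6 + 4 = 2, which agrees with 1 − 0 + 1 = 2.
(K is a triangulation of the 2-sphere S^2.)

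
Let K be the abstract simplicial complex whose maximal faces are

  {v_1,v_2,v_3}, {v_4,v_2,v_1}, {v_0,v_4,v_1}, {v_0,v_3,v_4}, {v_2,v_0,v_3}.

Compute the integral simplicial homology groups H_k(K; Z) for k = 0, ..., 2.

We work with the vertex ordering v_0 < v_1 < v_2 < v_3 < v_4. The simplices of K, each written with vertices in increasing order, are:

  0-simplices (5): [v_0], [v_1], [v_2], [v_3], [v_4]
  1-simplices (10): [v_0,v_1], [v_0,v_2], [v_0,v_3], [v_0,v_4], [v_1,v_2], [v_1,v_3], [v_1,v_4], [v_2,v_3], [v_2,v_4], [v_3,v_4]
  2-simplices (5): [v_0,v_1,v_4], [v_0,v_2,v_3], [v_0,v_3,v_4], [v_1,v_2,v_3], [v_1,v_2,v_4]

Hence C_0 ≅ Z^5, C_1 ≅ Z^10, C_2 ≅ Z^5.

The boundary map ∂_1: C_1 → C_0 sends each edge [p,q] (with p < q) to q − p. For instance
  ∂[v_0,v_2] = [v_2] − [v_0].
The resulting 5×10 matrix has rank 4, and its Smith normal form has invariant factors (1,1,1,1).

∂_2: C_2 → C_1 acts by ∂[p,q,r] = [q,r] − [p,r] + [p,q]. For instance
  ∂[v_1,v_2,v_3] = [v_2,v_3] − [v_1,v_3] + [v_1,v_2],
  ∂[v_0,v_3,v_4] = [v_3,v_4] − [v_0,v_4] + [v_0,v_3].
The resulting 10×5 matrix has rank 5, and its Smith normal form has invariant factors (1,1,1,1,1).

Reading off H_k = ker ∂_k / im ∂_{k+1}:

  H_0: rank C_0 − rank ∂_1 = 5 − 4 = 1, and the invariant factors of ∂_1 are all 1, so H_0 = Z.
  H_1: rank ker ∂_1 − rank ∂_2 = (10 − 4) − 5 = 1, and the invariant factors of ∂_2 are all 1, so H_1 = Z.
  H_2: rank ker ∂_2 − rank ∂_3 = (5 − 5) − 0 = 0, and there is no ∂_3, so H_2 = 0.

H_0 = Z,  H_1 = Z,  H_2 = 0.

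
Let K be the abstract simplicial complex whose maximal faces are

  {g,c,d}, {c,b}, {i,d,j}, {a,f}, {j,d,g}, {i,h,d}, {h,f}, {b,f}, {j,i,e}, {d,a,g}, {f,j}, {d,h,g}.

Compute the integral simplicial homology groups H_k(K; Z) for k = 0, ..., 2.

Take the total order a < b < c < d < e < f < g < h < i < j on the vertex set. Then K (dimension 2) consists of the simplices:

  0-simplices (10): a, b, c, d, e, f, g, h, i, j
  1-simplices (19): ad, af, ag, bc, bf, cd, cg, dg, dh, di, dj, ei, ej, fh, fj, gh, gj, hi, ij
  2-simplices (7): adg, cdg, dgh, dgj, dhi, dij, eij

so the chain groups are C_0 ≅ Z^10, C_1 ≅ Z^19, C_2 ≅ Z^7.

∂_1: C_1 → C_0 sends each edge [p,q] (with p < q) to q − p.
The 10×19 boundary matrix has rank 9 and Smith normal form diag(1,1,1,1,1,1,1,1,1).

Boundary ∂_2: C_2 → C_1 acts by ∂[p,q,r] = [q,r] − [p,r] + [p,q]. For instance
  ∂eij = ij − ej + ei,
  ∂dhi = hi − di + dh.
This gives a 19×7 integer matrix of rank 7; reducing to Smith normal form yields diagonal entries (1,1,1,1,1,1,1).

Now H_k = ker ∂_k / im ∂_{k+1}, so:

  H_0: rank C_0 − rank ∂_1 = 10 − 9 = 1, and the invariant factors of ∂_1 are all 1, so H_0 = Z.
  H_1: rank ker ∂_1 − rank ∂_2 = (19 − 9) − 7 = 3, and the invariant factors of ∂_2 are all 1, so H_1 = Z^3.
  H_2: rank ker ∂_2 − rank ∂_3 = (7 − 7) − 0 = 0, and there is no ∂_3, so H_2 = 0.

H_0 ≅ Z,  H_1 ≅ Z^3,  H_2 = 0.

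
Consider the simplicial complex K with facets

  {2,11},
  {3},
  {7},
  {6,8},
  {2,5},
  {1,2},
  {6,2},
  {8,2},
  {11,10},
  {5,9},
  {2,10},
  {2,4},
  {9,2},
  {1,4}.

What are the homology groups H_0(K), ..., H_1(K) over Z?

H_0 = Z^3,  H_1 = Z^4.

Take the total order 1 < 2 < 3 < 4 < 5 < 6 < 7 < 8 < 9 < 10 < 11 on the vertex set. Then K (dimension 1) consists of the simplices:

  0-simplices (11): [1], [2], [3], [4], [5], [6], [7], [8], [9], [10], [11]
  1-simplices (12): [1,2], [1,4], [2,4], [2,5], [2,6], [2,8], [2,9], [2,10], [2,11], [5,9], [6,8], [10,11]

so the chain groups are C_0 ≅ Z^11, C_1 ≅ Z^12.

The boundary map ∂_1: C_1 → C_0 is given by ∂[p,q] = [q] − [p].
The 11×12 boundary matrix has rank 8 and Smith normal form diag(1,1,1,1,1,1,1,1).

Computing H_k = (kernel of ∂_k) / (image of ∂_{k+1}):

  H_0: rank C_0 − rank ∂_1 = 11 − 8 = 3, and the invariant factors of ∂_1 are all 1, so H_0 ≅ Z^3.
  H_1: rank ker ∂_1 − rank ∂_2 = (12 − 8) − 0 = 4, and there is no ∂_2, so H_1 ≅ Z^4.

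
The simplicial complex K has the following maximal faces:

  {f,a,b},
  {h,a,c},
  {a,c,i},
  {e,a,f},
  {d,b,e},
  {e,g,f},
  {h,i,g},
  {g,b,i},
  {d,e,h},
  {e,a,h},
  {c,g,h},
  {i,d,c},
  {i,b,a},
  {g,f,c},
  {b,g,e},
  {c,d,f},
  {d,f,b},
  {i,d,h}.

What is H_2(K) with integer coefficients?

H_2 = 0.

Take the total order a < b < c < d < e < f < g < h < i on the vertex set. Then K (dimension 2) consists of the simplices:

  0-simplices (9): a, b, c, d, e, f, g, h, i
  1-simplices (27): ab, ac, ae, af, ah, ai, bd, be, bf, bg, bi, cd, cf, cg, ch, ci, de, df, dh, di, ef, eg, eh, fg, gh, gi, hi
  2-simplices (18): abf, abi, ach, aci, aef, aeh, bde, bdf, beg, bgi, cdf, cdi, cfg, cgh, deh, dhi, efg, ghi

so the chain groups are C_0 ≅ Z^9, C_1 ≅ Z^27, C_2 ≅ Z^18.

The boundary map ∂_1: C_1 → C_0 maps an edge to its endpoints' difference, ∂[p,q] = q − p. For instance
  ∂eh = h − e.
The resulting 9×27 matrix has rank 8, and its Smith normal form has invariant factors (1,1,1,1,1,1,1,1).

∂_2: C_2 → C_1 acts by ∂[p,q,r] = [q,r] − [p,r] + [p,q]. For instance
  ∂abi = bi − ai + ab,
  ∂cdf = df − cf + cd.
The 27×18 boundary matrix has rank 18 and Smith normal form diag(1,1,1,1,1,1,1,1,1,1,1,1,1,1,1,1,1,2).

Now H_k = ker ∂_k / im ∂_{k+1}, so:

  H_2: rank ker ∂_2 − rank ∂_3 = (18 − 18) − 0 = 0, and there is no ∂_3, so H_2 ≅ 0.

(K is a triangulation of the Klein bottle.)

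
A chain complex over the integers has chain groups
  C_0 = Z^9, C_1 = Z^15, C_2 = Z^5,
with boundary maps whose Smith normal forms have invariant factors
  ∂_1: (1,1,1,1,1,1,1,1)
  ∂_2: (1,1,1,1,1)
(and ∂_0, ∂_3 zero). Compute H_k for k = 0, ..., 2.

H_0: b_0 = 9 − 0 − 8 = 1; torsion from ∂_1 factors > 1: none. So H_0 = Z.
H_1: b_1 = 15 − 8 − 5 = 2; torsion from ∂_2 factors > 1: none. So H_1 = Z^2.
H_2: b_2 = 5 − 5 − 0 = 0; torsion from ∂_3 factors > 1: none. So H_2 = 0.

H_0 = Z,  H_1 = Z^2,  H_2 = 0.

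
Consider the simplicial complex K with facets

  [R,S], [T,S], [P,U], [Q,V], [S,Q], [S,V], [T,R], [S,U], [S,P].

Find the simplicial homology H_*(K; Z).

Order the vertices as P < Q < R < S < T < U < V. Listing each simplex with vertices in this order, K has dimension 1 with simplices:

  0-simplices (7): P, Q, R, S, T, U, V
  1-simplices (9): PS, PU, QS, QV, RS, RT, ST, SU, SV

Hence C_0 ≅ Z^7, C_1 ≅ Z^9.

∂_1: C_1 → C_0 is given by ∂[p,q] = [q] − [p]. For instance
  ∂PS = S − P.
The resulting 7×9 matrix has rank 6, and its Smith normal form has invariant factors (1,1,1,1,1,1).

Reading off H_k = ker ∂_k / im ∂_{k+1}:

  H_0: rank C_0 − rank ∂_1 = 7 − 6 = 1, and the invariant factors of ∂_1 are all 1, so H_0 ≅ Z.
  H_1: rank ker ∂_1 − rank ∂_2 = (9 − 6) − 0 = 3, and there is no ∂_2, so H_1 ≅ Z^3.

(K is a triangulation of a wedge of 3 circles.)

H_0 = Z,  H_1 = Z^3.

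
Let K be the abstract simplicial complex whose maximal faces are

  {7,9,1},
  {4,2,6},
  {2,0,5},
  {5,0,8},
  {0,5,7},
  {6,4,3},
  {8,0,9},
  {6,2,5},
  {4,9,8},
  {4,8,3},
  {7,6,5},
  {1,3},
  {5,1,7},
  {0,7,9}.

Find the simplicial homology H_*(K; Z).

H_0 ≅ Z,  H_1 ≅ Z^2,  H_2 = 0.

Fix the vertex order 0 < 1 < 2 < 3 < 4 < 5 < 6 < 7 < 8 < 9 and write every simplex with vertices in increasing order. Then dim K = 2 and the simplices of K are:

  0-simplices (10): [0], [1], [2], [3], [4], [5], [6], [7], [8], [9]
  1-simplices (24): (24 of them)
  2-simplices (13): [0,2,5], [0,5,7], [0,5,8], [0,7,9], [0,8,9], [1,5,7], [1,7,9], [2,4,6], [2,5,6], [3,4,6], [3,4,8], [4,8,9], [5,6,7]

so the chain groups are C_0 ≅ Z^10, C_1 ≅ Z^24, C_2 ≅ Z^13.

Boundary ∂_1: C_1 → C_0 maps an edge to its endpoints' difference, ∂[p,q] = q − p. For instance
  ∂[2,4] = [4] − [2].
The 10×24 boundary matrix has rank 9 and Smith normal form diag(1,1,1,1,1,1,1,1,1).

The boundary map ∂_2: C_2 → C_1 acts by ∂[p,q,r] = [q,r] − [p,r] + [p,q]. For instance
  ∂[2,4,6] = [4,6] − [2,6] + [2,4],
  ∂[4,8,9] = [8,9] − [4,9] + [4,8].
As a 24×13 matrix over Z this has rank 13, with invariant factors (1,1,1,1,1,1,1,1,1,1,1,1,1).

Reading off H_k = ker ∂_k / im ∂_{k+1}:

  H_0: rank C_0 − rank ∂_1 = 10 − 9 = 1, and the invariant factors of ∂_1 are all 1, so H_0 = Z.
  H_1: rank ker ∂_1 − rank ∂_2 = (24 − 9) − 13 = 2, and the invariant factors of ∂_2 are all 1, so H_1 = Z^2.
  H_2: rank ker ∂_2 − rank ∂_3 = (13 − 13) − 0 = 0, and there is no ∂_3, so H_2 = 0.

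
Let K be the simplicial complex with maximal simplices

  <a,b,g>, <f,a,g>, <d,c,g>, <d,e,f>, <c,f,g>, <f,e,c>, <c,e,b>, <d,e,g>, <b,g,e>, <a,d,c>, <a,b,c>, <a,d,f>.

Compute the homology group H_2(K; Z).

H_2 = 0.

We work with the vertex ordering a < b < c < d < e < f < g. The simplices of K, each written with vertices in increasing order, are:

  0-simplices (7): a, b, c, d, e, f, g
  1-simplices (18): ab, ac, ad, af, ag, bc, be, bg, cd, ce, cf, cg, de, df, dg, ef, eg, fg
  2-simplices (12): abc, abg, acd, adf, afg, bce, beg, cdg, cef, cfg, def, deg

giving chain groups C_0 ≅ Z^7, C_1 ≅ Z^18, C_2 ≅ Z^12.

Boundary ∂_1: C_1 → C_0 is given by ∂[p,q] = [q] − [p].
As a 7×18 matrix over Z this has rank 6, with invariant factors (1,1,1,1,1,1).

∂_2: C_2 → C_1 sends each 2-simplex [p,q,r] to [q,r] − [p,r] + [p,q]. For instance
  ∂adf = df − af + ad,
  ∂cdg = dg − cg + cd.
This gives a 18×12 integer matrix of rank 12; reducing to Smith normal form yields diagonal entries (1,1,1,1,1,1,1,1,1,1,1,2).

Computing H_k = (kernel of ∂_k) / (image of ∂_{k+1}):

  H_2: rank ker ∂_2 − rank ∂_3 = (12 − 12) − 0 = 0, and there is no ∂_3, so H_2 ≅ 0.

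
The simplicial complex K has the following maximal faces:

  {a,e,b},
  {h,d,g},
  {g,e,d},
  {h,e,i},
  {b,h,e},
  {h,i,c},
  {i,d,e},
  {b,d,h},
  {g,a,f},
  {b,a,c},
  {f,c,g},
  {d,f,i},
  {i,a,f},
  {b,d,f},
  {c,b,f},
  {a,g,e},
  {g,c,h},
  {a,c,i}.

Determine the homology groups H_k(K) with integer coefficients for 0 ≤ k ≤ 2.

K has 9 vertices, 27 edges, 18 triangles.
rank ∂_0 = 0, rank ∂_1 = 8 ⇒ b_0 = 9 − 0 − 8 = 1; all invariant factors of ∂_1 are 1 so no torsion. So H_0 ≅ Z.
rank ∂_1 = 8, rank ∂_2 = 18 ⇒ b_1 = 27 − 8 − 18 = 1; ∂_2 has invariant factor(s) [2] giving torsion. So H_1 ≅ Z ⊕ Z/2.
rank ∂_2 = 18, rank ∂_3 = 0 ⇒ b_2 = 18 − 18 − 0 = 0. So H_2 ≅ 0.

H_0 = Z,  H_1 = Z ⊕ Z/2,  H_2 = 0.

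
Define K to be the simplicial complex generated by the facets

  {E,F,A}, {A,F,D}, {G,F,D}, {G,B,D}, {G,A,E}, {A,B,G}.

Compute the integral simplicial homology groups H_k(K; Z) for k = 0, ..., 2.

H_0 ≅ Z,  H_1 ≅ Z,  H_2 = 0.

Order the vertices as A < B < D < E < F < G. Listing each simplex with vertices in this order, K has dimension 2 with simplices:

  0-simplices (6): A, B, D, E, F, G
  1-simplices (12): AB, AD, AE, AF, AG, BD, BG, DF, DG, EF, EG, FG
  2-simplices (6): ABG, ADF, AEF, AEG, BDG, DFG

Hence C_0 ≅ Z^6, C_1 ≅ Z^12, C_2 ≅ Z^6.

Boundary ∂_1: C_1 → C_0 is given by ∂[p,q] = [q] − [p]. For instance
  ∂BG = G − B.
As a 6×12 matrix over Z this has rank 5, with invariant factors (1,1,1,1,1).

∂_2: C_2 → C_1 acts by ∂[p,q,r] = [q,r] − [p,r] + [p,q]. For instance
  ∂AEF = EF − AF + AE,
  ∂AEG = EG − AG + AE.
This gives a 12×6 integer matrix of rank 6; reducing to Smith normal form yields diagonal entries (1,1,1,1,1,1).

Reading off H_k = ker ∂_k / im ∂_{k+1}:

  H_0: rank C_0 − rank ∂_1 = 6 − 5 = 1, and the invariant factors of ∂_1 are all 1, so H_0 ≅ Z.
  H_1: rank ker ∂_1 − rank ∂_2 = (12 − 5) − 6 = 1, and the invariant factors of ∂_2 are all 1, so H_1 ≅ Z.
  H_2: rank ker ∂_2 − rank ∂_3 = (6 − 6) − 0 = 0, and there is no ∂_3, so H_2 ≅ 0.

As a check, the Euler characteristic is 6 − 12 + 6 = 0, which agrees with 1 − 1 + 0 = 0.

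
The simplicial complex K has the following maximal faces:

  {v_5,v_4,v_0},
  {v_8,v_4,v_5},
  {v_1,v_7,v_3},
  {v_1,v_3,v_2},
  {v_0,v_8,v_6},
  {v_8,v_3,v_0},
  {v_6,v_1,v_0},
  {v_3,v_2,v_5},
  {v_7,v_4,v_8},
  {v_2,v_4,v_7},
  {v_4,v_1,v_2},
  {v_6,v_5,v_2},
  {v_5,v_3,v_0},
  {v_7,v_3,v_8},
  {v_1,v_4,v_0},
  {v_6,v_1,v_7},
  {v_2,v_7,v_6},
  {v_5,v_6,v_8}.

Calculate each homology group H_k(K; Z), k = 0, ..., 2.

Take the total order v_0 < v_1 < v_2 < v_3 < v_4 < v_5 < v_6 < v_7 < v_8 on the vertex set. Then K (dimension 2) consists of the simplices:

  0-simplices (9): [v_0], [v_1], [v_2], [v_3], [v_4], [v_5], [v_6], [v_7], [v_8]
  1-simplices (27): (27 of them)
  2-simplices (18): (18 of them)

so the chain groups are C_0 ≅ Z^9, C_1 ≅ Z^27, C_2 ≅ Z^18.

Boundary ∂_1: C_1 → C_0 sends each edge [p,q] (with p < q) to q − p. For instance
  ∂[v_0,v_8] = [v_8] − [v_0].
As a 9×27 matrix over Z this has rank 8, with invariant factors (1,1,1,1,1,1,1,1).

Boundary ∂_2: C_2 → C_1 maps a triangle to the signed sum of its edges. For instance
  ∂[v_0,v_3,v_8] = [v_3,v_8] − [v_0,v_8] + [v_0,v_3],
  ∂[v_4,v_5,v_8] = [v_5,v_8] − [v_4,v_8] + [v_4,v_5].
The resulting 27×18 matrix has rank 18, and its Smith normal form has invariant factors (1,1,1,1,1,1,1,1,1,1,1,1,1,1,1,1,1,2).

Computing H_k = (kernel of ∂_k) / (image of ∂_{k+1}):

  H_0: rank C_0 − rank ∂_1 = 9 − 8 = 1, and the invariant factors of ∂_1 are all 1, so H_0 ≅ Z.
  H_1: rank ker ∂_1 − rank ∂_2 = (27 − 8) − 18 = 1, and ∂_2 has invariant factor 2 > 1, so H_1 ≅ Z ⊕ Z_2.
  H_2: rank ker ∂_2 − rank ∂_3 = (18 − 18) − 0 = 0, and there is no ∂_3, so H_2 ≅ 0.

(K is a triangulation of the Klein bottle.)

H_0 = Z,  H_1 = Z ⊕ Z_2,  H_2 = 0.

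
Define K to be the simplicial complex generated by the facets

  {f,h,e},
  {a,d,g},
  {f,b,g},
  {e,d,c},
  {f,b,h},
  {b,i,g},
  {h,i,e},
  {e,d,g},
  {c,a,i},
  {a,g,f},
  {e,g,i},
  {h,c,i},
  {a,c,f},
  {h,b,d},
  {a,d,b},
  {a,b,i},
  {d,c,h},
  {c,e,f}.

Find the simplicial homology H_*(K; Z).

H_0 ≅ Z,  H_1 ≅ Z ⊕ Z/2Z,  H_2 = 0.

K has 9 vertices, 27 edges, 18 triangles.
rank ∂_0 = 0, rank ∂_1 = 8 ⇒ b_0 = 9 − 0 − 8 = 1; all invariant factors of ∂_1 are 1 so no torsion. So H_0 = Z.
rank ∂_1 = 8, rank ∂_2 = 18 ⇒ b_1 = 27 − 8 − 18 = 1; ∂_2 has invariant factor(s) [2] giving torsion. So H_1 = Z ⊕ Z/2Z.
rank ∂_2 = 18, rank ∂_3 = 0 ⇒ b_2 = 18 − 18 − 0 = 0. So H_2 = 0.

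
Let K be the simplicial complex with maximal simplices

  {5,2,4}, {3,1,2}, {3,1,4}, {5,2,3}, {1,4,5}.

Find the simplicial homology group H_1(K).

H_1 ≅ Z.

Order the vertices as 1 < 2 < 3 < 4 < 5. Listing each simplex with vertices in this order, K has dimension 2 with simplices:

  0-simplices (5): [1], [2], [3], [4], [5]
  1-simplices (10): [1,2], [1,3], [1,4], [1,5], [2,3], [2,4], [2,5], [3,4], [3,5], [4,5]
  2-simplices (5): [1,2,3], [1,3,4], [1,4,5], [2,3,5], [2,4,5]

giving chain groups C_0 ≅ Z^5, C_1 ≅ Z^10, C_2 ≅ Z^5.

Boundary ∂_1: C_1 → C_0 sends each edge [p,q] (with p < q) to q − p. For instance
  ∂[1,3] = [3] − [1].
As a 5×10 matrix over Z this has rank 4, with invariant factors (1,1,1,1).

The boundary map ∂_2: C_2 → C_1 acts by ∂[p,q,r] = [q,r] − [p,r] + [p,q]. For instance
  ∂[2,3,5] = [3,5] − [2,5] + [2,3],
  ∂[1,4,5] = [4,5] − [1,5] + [1,4].
The 10×5 boundary matrix has rank 5 and Smith normal form diag(1,1,1,1,1).

Computing H_k = (kernel of ∂_k) / (image of ∂_{k+1}):

  H_1: rank ker ∂_1 − rank ∂_2 = (10 − 4) − 5 = 1, and the invariant factors of ∂_2 are all 1, so H_1 ≅ Z.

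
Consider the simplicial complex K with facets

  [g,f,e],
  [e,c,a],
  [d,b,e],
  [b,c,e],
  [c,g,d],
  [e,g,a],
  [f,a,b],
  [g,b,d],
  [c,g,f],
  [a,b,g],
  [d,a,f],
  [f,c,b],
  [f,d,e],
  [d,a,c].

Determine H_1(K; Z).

Fix the vertex order a < b < c < d < e < f < g and write every simplex with vertices in increasing order. Then dim K = 2 and the simplices of K are:

  0-simplices (7): a, b, c, d, e, f, g
  1-simplices (21): ab, ac, ad, ae, af, ag, bc, bd, be, bf, bg, cd, ce, cf, cg, de, df, dg, ef, eg, fg
  2-simplices (14): abf, abg, acd, ace, adf, aeg, bce, bcf, bde, bdg, cdg, cfg, def, efg

Hence C_0 ≅ Z^7, C_1 ≅ Z^21, C_2 ≅ Z^14.

∂_1: C_1 → C_0 maps an edge to its endpoints' difference, ∂[p,q] = q − p. For instance
  ∂bd = d − b.
The resulting 7×21 matrix has rank 6, and its Smith normal form has invariant factors (1,1,1,1,1,1).

∂_2: C_2 → C_1 maps a triangle to the signed sum of its edges. For instance
  ∂bcf = cf − bf + bc,
  ∂bde = de − be + bd.
The 21×14 boundary matrix has rank 13 and Smith normal form diag(1,1,1,1,1,1,1,1,1,1,1,1,1).

From H_k ≅ ker(∂_k) / im(∂_{k+1}) we obtain:

  H_1: rank ker ∂_1 − rank ∂_2 = (21 − 6) − 13 = 2, and the invariant factors of ∂_2 are all 1, so H_1 ≅ Z^2.

(K is a triangulation of the torus T^2.)

H_1 ≅ Z^2.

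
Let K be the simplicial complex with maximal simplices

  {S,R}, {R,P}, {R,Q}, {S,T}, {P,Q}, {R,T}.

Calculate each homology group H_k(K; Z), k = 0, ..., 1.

Order the vertices as P < Q < R < S < T. Listing each simplex with vertices in this order, K has dimension 1 with simplices:

  0-simplices (5): P, Q, R, S, T
  1-simplices (6): PQ, PR, QR, RS, RT, ST

so the chain groups are C_0 ≅ Z^5, C_1 ≅ Z^6.

Boundary ∂_1: C_1 → C_0 sends each edge [p,q] (with p < q) to q − p. For instance
  ∂PR = R − P.
The 5×6 boundary matrix has rank 4 and Smith normal form diag(1,1,1,1).

Computing H_k = (kernel of ∂_k) / (image of ∂_{k+1}):

  H_0: rank C_0 − rank ∂_1 = 5 − 4 = 1, and the invariant factors of ∂_1 are all 1, so H_0 ≅ Z.
  H_1: rank ker ∂_1 − rank ∂_2 = (6 − 4) − 0 = 2, and there is no ∂_2, so H_1 ≅ Z^2.

H_0 = Z,  H_1 = Z^2.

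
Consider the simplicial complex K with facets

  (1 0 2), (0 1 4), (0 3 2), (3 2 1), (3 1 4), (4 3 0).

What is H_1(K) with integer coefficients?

Take the total order 0 < 1 < 2 < 3 < 4 on the vertex set. Then K (dimension 2) consists of the simplices:

  0-simplices (5): [0], [1], [2], [3], [4]
  1-simplices (9): [0,1], [0,2], [0,3], [0,4], [1,2], [1,3], [1,4], [2,3], [3,4]
  2-simplices (6): [0,1,2], [0,1,4], [0,2,3], [0,3,4], [1,2,3], [1,3,4]

giving chain groups C_0 ≅ Z^5, C_1 ≅ Z^9, C_2 ≅ Z^6.

The boundary map ∂_1: C_1 → C_0 is given by ∂[p,q] = [q] − [p].
This gives a 5×9 integer matrix of rank 4; reducing to Smith normal form yields diagonal entries (1,1,1,1).

Boundary ∂_2: C_2 → C_1 sends each 2-simplex [p,q,r] to [q,r] − [p,r] + [p,q]. For instance
  ∂[0,1,2] = [1,2] − [0,2] + [0,1],
  ∂[0,1,4] = [1,4] − [0,4] + [0,1].
As a 9×6 matrix over Z this has rank 5, with invariant factors (1,1,1,1,1).

Now H_k = ker ∂_k / im ∂_{k+1}, so:

  H_1: rank ker ∂_1 − rank ∂_2 = (9 − 4) − 5 = 0, and the invariant factors of ∂_2 are all 1, so H_1 ≅ 0.

H_1 ≅ 0.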